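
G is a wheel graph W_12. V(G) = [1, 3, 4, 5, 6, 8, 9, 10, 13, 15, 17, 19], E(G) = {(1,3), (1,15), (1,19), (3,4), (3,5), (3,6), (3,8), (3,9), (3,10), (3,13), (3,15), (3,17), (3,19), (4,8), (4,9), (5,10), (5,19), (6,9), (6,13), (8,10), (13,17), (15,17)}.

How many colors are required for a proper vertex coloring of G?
χ(G) = 4

Clique number ω(G) = 3 (lower bound: χ ≥ ω).
Odd cycle [19, 5, 10, 8, 4, 9, 6, 13, 17, 15, 1] needs 3 colors (χ ≥ 3).
Vertex 3 is adjacent to every vertex of [1, 4, 5, 6, 8, 9, 10, 13, 15, 17, 19], which already need 3 colors among themselves, so 3 needs a new color (χ ≥ 4).
The coloring below uses 4 colors, so χ(G) = 4.
A valid 4-coloring: color 1: [3]; color 2: [4, 6, 10, 15, 19]; color 3: [1, 5, 8, 9, 13]; color 4: [17].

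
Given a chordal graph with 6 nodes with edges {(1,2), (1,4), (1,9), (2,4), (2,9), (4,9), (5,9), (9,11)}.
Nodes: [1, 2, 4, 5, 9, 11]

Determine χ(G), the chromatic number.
χ(G) = 4

Clique number ω(G) = 4 (lower bound: χ ≥ ω).
The clique on [1, 2, 4, 9] has size 4, forcing χ ≥ 4, and the coloring below uses 4 colors, so χ(G) = 4.
A valid 4-coloring: color 1: [9]; color 2: [2, 5, 11]; color 3: [4]; color 4: [1].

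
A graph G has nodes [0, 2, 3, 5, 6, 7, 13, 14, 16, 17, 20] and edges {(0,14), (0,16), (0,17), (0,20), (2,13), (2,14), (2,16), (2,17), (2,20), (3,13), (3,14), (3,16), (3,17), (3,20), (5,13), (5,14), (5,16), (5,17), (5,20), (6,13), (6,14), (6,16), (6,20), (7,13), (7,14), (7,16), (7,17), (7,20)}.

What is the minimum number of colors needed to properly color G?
Clique number ω(G) = 2 (lower bound: χ ≥ ω).
The graph is bipartite (no odd cycle), so 2 colors suffice: χ(G) = 2.
A valid 2-coloring: color 1: [13, 14, 16, 17, 20]; color 2: [0, 2, 3, 5, 6, 7].

χ(G) = 2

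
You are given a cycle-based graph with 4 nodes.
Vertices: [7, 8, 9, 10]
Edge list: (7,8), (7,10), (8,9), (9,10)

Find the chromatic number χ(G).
χ(G) = 2

Clique number ω(G) = 2 (lower bound: χ ≥ ω).
The graph is bipartite (no odd cycle), so 2 colors suffice: χ(G) = 2.
A valid 2-coloring: color 1: [8, 10]; color 2: [7, 9].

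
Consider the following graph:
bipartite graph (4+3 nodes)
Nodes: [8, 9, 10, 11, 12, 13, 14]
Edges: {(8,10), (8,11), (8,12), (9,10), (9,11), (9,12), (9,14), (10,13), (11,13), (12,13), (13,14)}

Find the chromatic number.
χ(G) = 2

Clique number ω(G) = 2 (lower bound: χ ≥ ω).
The graph is bipartite (no odd cycle), so 2 colors suffice: χ(G) = 2.
A valid 2-coloring: color 1: [8, 9, 13]; color 2: [10, 11, 12, 14].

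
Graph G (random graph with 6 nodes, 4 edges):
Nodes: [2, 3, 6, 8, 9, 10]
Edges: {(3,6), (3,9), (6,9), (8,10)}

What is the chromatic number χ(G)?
Clique number ω(G) = 3 (lower bound: χ ≥ ω).
The clique on [3, 6, 9] has size 3, forcing χ ≥ 3, and the coloring below uses 3 colors, so χ(G) = 3.
A valid 3-coloring: color 1: [2, 3, 10]; color 2: [6, 8]; color 3: [9].

χ(G) = 3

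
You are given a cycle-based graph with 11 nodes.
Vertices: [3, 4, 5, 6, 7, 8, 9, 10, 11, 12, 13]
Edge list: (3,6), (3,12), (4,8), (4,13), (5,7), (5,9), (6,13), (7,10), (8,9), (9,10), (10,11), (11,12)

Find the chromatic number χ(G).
χ(G) = 3

Clique number ω(G) = 2 (lower bound: χ ≥ ω).
Odd cycle [3, 12, 11, 10, 9, 8, 4, 13, 6] needs 3 colors (χ ≥ 3).
The coloring below uses 3 colors, so χ(G) = 3.
A valid 3-coloring: color 1: [5, 6, 8, 10, 12]; color 2: [3, 7, 9, 11, 13]; color 3: [4].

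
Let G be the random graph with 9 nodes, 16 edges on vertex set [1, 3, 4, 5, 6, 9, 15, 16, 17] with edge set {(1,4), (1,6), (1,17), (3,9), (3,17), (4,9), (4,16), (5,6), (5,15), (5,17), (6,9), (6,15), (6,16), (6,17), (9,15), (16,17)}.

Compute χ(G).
Clique number ω(G) = 3 (lower bound: χ ≥ ω).
The clique on [6, 9, 15] has size 3, forcing χ ≥ 3, and the coloring below uses 3 colors, so χ(G) = 3.
A valid 3-coloring: color 1: [3, 4, 6]; color 2: [15, 17]; color 3: [1, 5, 9, 16].

χ(G) = 3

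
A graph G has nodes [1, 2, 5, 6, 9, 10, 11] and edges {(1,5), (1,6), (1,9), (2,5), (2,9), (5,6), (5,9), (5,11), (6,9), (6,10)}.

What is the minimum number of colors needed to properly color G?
χ(G) = 4

Clique number ω(G) = 4 (lower bound: χ ≥ ω).
The clique on [1, 5, 6, 9] has size 4, forcing χ ≥ 4, and the coloring below uses 4 colors, so χ(G) = 4.
A valid 4-coloring: color 1: [5, 10]; color 2: [9, 11]; color 3: [2, 6]; color 4: [1].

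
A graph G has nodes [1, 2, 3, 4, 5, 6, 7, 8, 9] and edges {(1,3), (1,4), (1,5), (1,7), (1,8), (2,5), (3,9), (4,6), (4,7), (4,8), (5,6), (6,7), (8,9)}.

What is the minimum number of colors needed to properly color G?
χ(G) = 3

Clique number ω(G) = 3 (lower bound: χ ≥ ω).
The clique on [1, 4, 8] has size 3, forcing χ ≥ 3, and the coloring below uses 3 colors, so χ(G) = 3.
A valid 3-coloring: color 1: [1, 2, 6, 9]; color 2: [3, 4, 5]; color 3: [7, 8].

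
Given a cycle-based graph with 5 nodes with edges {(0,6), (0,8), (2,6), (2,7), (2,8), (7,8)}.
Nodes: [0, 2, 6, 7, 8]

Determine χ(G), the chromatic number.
χ(G) = 3

Clique number ω(G) = 3 (lower bound: χ ≥ ω).
The clique on [2, 7, 8] has size 3, forcing χ ≥ 3, and the coloring below uses 3 colors, so χ(G) = 3.
A valid 3-coloring: color 1: [6, 8]; color 2: [0, 2]; color 3: [7].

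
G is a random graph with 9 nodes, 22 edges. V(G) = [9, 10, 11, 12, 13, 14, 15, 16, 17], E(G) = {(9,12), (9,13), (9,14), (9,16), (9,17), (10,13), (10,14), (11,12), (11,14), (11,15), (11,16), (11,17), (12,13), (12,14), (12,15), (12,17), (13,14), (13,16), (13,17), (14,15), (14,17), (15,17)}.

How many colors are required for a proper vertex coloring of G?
Clique number ω(G) = 5 (lower bound: χ ≥ ω).
The clique on [9, 12, 13, 14, 17] has size 5, forcing χ ≥ 5, and the coloring below uses 5 colors, so χ(G) = 5.
A valid 5-coloring: color 1: [14, 16]; color 2: [10, 12]; color 3: [11, 13]; color 4: [17]; color 5: [9, 15].

χ(G) = 5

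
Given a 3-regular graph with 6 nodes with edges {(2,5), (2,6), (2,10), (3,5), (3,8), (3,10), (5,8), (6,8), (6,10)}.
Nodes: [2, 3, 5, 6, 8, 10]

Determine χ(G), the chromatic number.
χ(G) = 3

Clique number ω(G) = 3 (lower bound: χ ≥ ω).
The clique on [3, 5, 8] has size 3, forcing χ ≥ 3, and the coloring below uses 3 colors, so χ(G) = 3.
A valid 3-coloring: color 1: [8, 10]; color 2: [2, 3]; color 3: [5, 6].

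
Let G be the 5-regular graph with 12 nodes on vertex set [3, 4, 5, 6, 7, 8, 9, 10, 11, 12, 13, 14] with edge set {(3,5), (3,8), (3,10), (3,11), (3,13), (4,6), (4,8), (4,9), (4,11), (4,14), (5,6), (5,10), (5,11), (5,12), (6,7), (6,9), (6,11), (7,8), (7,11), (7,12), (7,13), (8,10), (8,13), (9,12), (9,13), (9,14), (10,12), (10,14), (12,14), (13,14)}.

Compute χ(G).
Clique number ω(G) = 3 (lower bound: χ ≥ ω).
Suppose a proper 3-coloring c exists. The clique [3, 5, 10] takes 3 distinct colors; by symmetry let c(3) = 1, c(5) = 2, c(10) = 3.
- Vertex 8: neighbors [3, 10] already have colors [1, 3] ⇒ c(8) = 2.
- Vertex 11: neighbors [3, 5] already have colors [1, 2] ⇒ c(11) = 3.
- Vertex 4: neighbors [8, 11] already have colors [2, 3] ⇒ c(4) = 1.
- Vertex 6: neighbors [4, 5, 11] already have colors [1, 2, 3] — all 3 colors blocked. Contradiction.
The forced assignments end in a contradiction, so G has no proper 3-coloring (χ ≥ 4).
The coloring below uses 4 colors, so χ(G) = 4.
A valid 4-coloring: color 1: [3, 4, 7]; color 2: [9, 10, 11]; color 3: [6, 12, 13]; color 4: [5, 8, 14].

χ(G) = 4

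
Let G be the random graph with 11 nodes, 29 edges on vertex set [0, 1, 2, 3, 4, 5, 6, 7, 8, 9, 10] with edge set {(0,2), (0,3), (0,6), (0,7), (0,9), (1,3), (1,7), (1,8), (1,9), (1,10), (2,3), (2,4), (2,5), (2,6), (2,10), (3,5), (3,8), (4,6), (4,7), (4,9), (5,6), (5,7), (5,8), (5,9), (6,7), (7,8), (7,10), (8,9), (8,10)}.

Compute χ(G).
χ(G) = 4

Clique number ω(G) = 4 (lower bound: χ ≥ ω).
The clique on [1, 7, 8, 10] has size 4, forcing χ ≥ 4, and the coloring below uses 4 colors, so χ(G) = 4.
A valid 4-coloring: color 1: [3, 7, 9]; color 2: [0, 1, 4, 5]; color 3: [2, 8]; color 4: [6, 10].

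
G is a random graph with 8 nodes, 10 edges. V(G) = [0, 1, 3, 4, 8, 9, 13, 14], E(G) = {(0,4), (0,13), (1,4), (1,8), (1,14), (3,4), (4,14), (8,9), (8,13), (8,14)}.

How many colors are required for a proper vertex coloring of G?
Clique number ω(G) = 3 (lower bound: χ ≥ ω).
The clique on [1, 8, 14] has size 3, forcing χ ≥ 3, and the coloring below uses 3 colors, so χ(G) = 3.
A valid 3-coloring: color 1: [4, 8]; color 2: [0, 3, 9, 14]; color 3: [1, 13].

χ(G) = 3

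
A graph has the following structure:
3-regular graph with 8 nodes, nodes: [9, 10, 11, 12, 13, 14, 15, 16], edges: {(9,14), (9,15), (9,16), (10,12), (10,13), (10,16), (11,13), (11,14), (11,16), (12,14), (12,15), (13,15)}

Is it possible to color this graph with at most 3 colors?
Yes, G is 3-colorable

A valid 3-coloring: color 1: [13, 14, 16]; color 2: [9, 11, 12]; color 3: [10, 15].
(χ(G) = 3 ≤ 3.)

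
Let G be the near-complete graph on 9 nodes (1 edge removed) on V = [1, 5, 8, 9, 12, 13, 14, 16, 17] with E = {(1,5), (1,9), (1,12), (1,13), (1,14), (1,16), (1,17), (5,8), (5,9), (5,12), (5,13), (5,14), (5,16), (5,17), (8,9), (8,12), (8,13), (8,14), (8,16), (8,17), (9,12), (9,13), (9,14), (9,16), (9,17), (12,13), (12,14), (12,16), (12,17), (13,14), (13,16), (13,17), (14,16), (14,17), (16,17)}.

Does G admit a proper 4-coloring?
The clique on vertices [5, 8, 9, 12, 13, 14, 16, 17] has size 8 > 4, so it alone needs 8 colors.

No, G is not 4-colorable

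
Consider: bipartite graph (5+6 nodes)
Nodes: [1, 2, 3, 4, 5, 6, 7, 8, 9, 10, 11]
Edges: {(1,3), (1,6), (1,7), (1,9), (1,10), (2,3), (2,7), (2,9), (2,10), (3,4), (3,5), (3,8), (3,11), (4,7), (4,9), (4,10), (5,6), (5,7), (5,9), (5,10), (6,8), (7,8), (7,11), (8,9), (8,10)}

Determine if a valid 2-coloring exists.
A valid 2-coloring: color 1: [3, 6, 7, 9, 10]; color 2: [1, 2, 4, 5, 8, 11].
(χ(G) = 2 ≤ 2.)

Yes, G is 2-colorable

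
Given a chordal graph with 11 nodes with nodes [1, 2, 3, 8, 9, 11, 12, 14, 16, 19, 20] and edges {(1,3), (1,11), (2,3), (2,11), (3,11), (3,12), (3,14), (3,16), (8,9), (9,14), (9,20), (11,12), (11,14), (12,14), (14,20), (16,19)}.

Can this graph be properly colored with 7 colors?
A valid 7-coloring: color 1: [3, 9, 19]; color 2: [1, 2, 8, 14, 16]; color 3: [11, 20]; color 4: [12].
(χ(G) = 4 ≤ 7.)

Yes, G is 7-colorable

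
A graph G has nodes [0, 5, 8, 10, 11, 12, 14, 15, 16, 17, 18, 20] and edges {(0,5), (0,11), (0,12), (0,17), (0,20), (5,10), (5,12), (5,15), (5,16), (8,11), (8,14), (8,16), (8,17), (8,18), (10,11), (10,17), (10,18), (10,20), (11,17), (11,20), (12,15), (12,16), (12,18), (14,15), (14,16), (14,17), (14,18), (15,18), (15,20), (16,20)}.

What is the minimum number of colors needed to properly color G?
χ(G) = 4

Clique number ω(G) = 3 (lower bound: χ ≥ ω).
Suppose a proper 3-coloring c exists. The clique [0, 5, 12] takes 3 distinct colors; by symmetry let c(0) = 1, c(5) = 2, c(12) = 3.
- Vertex 15: neighbors [5, 12] already have colors [2, 3] ⇒ c(15) = 1.
- Vertex 16: neighbors [5, 12] already have colors [2, 3] ⇒ c(16) = 1.
- Vertex 18: neighbors [15, 12] already have colors [1, 3] ⇒ c(18) = 2.
- Vertex 8: neighbors [16, 18] already have colors [1, 2] ⇒ c(8) = 3.
- Vertex 14: neighbors [15, 18, 8] already have colors [1, 2, 3] — all 3 colors blocked. Contradiction.
The forced assignments end in a contradiction, so G has no proper 3-coloring (χ ≥ 4).
The coloring below uses 4 colors, so χ(G) = 4.
A valid 4-coloring: color 1: [8, 10, 12]; color 2: [0, 15, 16]; color 3: [5, 17, 18, 20]; color 4: [11, 14].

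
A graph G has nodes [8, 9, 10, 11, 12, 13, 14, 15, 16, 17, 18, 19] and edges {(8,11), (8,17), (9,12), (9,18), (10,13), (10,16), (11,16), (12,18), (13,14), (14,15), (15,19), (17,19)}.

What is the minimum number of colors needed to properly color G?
Clique number ω(G) = 3 (lower bound: χ ≥ ω).
The clique on [9, 12, 18] has size 3, forcing χ ≥ 3, and the coloring below uses 3 colors, so χ(G) = 3.
A valid 3-coloring: color 1: [10, 11, 12, 14, 17]; color 2: [8, 13, 16, 18, 19]; color 3: [9, 15].

χ(G) = 3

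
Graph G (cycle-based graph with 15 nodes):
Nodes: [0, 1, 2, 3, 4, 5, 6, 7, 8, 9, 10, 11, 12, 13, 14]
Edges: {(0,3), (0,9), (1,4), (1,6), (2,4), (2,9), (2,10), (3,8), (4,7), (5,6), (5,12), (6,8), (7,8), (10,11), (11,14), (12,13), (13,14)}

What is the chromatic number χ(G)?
χ(G) = 3

Clique number ω(G) = 2 (lower bound: χ ≥ ω).
Odd cycle [7, 8, 6, 1, 4] needs 3 colors (χ ≥ 3).
The coloring below uses 3 colors, so χ(G) = 3.
A valid 3-coloring: color 1: [3, 4, 6, 9, 10, 12, 14]; color 2: [0, 1, 2, 5, 8, 11, 13]; color 3: [7].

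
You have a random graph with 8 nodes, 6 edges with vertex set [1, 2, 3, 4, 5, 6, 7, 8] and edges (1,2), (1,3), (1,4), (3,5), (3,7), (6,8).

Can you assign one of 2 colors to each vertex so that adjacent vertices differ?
Yes, G is 2-colorable

A valid 2-coloring: color 1: [2, 3, 4, 8]; color 2: [1, 5, 6, 7].
(χ(G) = 2 ≤ 2.)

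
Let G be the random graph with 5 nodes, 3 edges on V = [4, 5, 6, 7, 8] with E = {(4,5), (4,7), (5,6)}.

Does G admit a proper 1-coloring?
No, G is not 1-colorable

Edge (4,5) forces its endpoints to differ, so 1 color is not enough.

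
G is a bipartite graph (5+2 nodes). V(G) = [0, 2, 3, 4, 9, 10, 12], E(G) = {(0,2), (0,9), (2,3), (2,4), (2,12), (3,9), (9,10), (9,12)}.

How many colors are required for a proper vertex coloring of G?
Clique number ω(G) = 2 (lower bound: χ ≥ ω).
The graph is bipartite (no odd cycle), so 2 colors suffice: χ(G) = 2.
A valid 2-coloring: color 1: [2, 9]; color 2: [0, 3, 4, 10, 12].

χ(G) = 2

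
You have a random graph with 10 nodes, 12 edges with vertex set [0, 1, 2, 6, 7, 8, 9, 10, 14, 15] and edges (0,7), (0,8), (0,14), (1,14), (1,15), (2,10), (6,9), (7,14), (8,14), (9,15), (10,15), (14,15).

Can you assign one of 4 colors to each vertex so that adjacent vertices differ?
Yes, G is 4-colorable

A valid 4-coloring: color 1: [9, 10, 14]; color 2: [0, 2, 6, 15]; color 3: [1, 7, 8].
(χ(G) = 3 ≤ 4.)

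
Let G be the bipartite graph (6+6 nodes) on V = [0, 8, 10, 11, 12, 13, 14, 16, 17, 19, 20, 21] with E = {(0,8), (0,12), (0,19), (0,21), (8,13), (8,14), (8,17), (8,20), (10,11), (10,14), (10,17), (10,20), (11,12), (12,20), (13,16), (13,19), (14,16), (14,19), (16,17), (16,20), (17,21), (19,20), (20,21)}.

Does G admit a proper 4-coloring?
A valid 4-coloring: color 1: [0, 11, 13, 14, 17, 20]; color 2: [8, 10, 12, 16, 19, 21].
(χ(G) = 2 ≤ 4.)

Yes, G is 4-colorable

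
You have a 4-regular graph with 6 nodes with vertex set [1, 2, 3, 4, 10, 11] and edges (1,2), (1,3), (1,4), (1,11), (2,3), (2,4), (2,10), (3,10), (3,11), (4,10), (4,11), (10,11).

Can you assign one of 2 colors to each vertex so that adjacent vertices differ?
No, G is not 2-colorable

The clique on vertices [1, 2, 3] has size 3 > 2, so it alone needs 3 colors.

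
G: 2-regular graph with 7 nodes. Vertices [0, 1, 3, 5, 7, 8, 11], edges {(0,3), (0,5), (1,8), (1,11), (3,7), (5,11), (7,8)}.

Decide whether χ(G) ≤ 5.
Yes, G is 5-colorable

A valid 5-coloring: color 1: [1, 3, 5]; color 2: [0, 7, 11]; color 3: [8].
(χ(G) = 3 ≤ 5.)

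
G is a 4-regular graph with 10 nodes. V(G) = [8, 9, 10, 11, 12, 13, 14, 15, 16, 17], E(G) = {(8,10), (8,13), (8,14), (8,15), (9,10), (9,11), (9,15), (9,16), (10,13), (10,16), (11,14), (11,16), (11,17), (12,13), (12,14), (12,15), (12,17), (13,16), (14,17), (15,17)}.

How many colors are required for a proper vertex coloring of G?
Clique number ω(G) = 3 (lower bound: χ ≥ ω).
Suppose a proper 3-coloring c exists. The clique [8, 10, 13] takes 3 distinct colors; by symmetry let c(8) = 1, c(10) = 2, c(13) = 3.
- Vertex 16: neighbors [10, 13] already have colors [2, 3] ⇒ c(16) = 1.
- Vertex 9: neighbors [16, 10] already have colors [1, 2] ⇒ c(9) = 3.
- Vertex 11: neighbors [16, 9] already have colors [1, 3] ⇒ c(11) = 2.
- Vertex 14: neighbors [8, 11] already have colors [1, 2] ⇒ c(14) = 3.
- Vertex 15: neighbors [8, 9] already have colors [1, 3] ⇒ c(15) = 2.
- Vertex 12: neighbors [15, 13] already have colors [2, 3] ⇒ c(12) = 1.
- Vertex 17: neighbors [12, 11, 14] already have colors [1, 2, 3] — all 3 colors blocked. Contradiction.
The forced assignments end in a contradiction, so G has no proper 3-coloring (χ ≥ 4).
The coloring below uses 4 colors, so χ(G) = 4.
A valid 4-coloring: color 1: [8, 9, 17]; color 2: [14, 15, 16]; color 3: [10, 11, 12]; color 4: [13].

χ(G) = 4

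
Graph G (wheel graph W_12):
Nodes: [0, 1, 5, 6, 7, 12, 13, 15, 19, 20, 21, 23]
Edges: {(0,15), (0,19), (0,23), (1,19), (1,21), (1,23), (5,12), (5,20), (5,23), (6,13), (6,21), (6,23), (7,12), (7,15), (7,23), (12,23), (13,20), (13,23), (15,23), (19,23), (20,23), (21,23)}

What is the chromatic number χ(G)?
χ(G) = 4

Clique number ω(G) = 3 (lower bound: χ ≥ ω).
Odd cycle [1, 21, 6, 13, 20, 5, 12, 7, 15, 0, 19] needs 3 colors (χ ≥ 3).
Vertex 23 is adjacent to every vertex of [0, 1, 5, 6, 7, 12, 13, 15, 19, 20, 21], which already need 3 colors among themselves, so 23 needs a new color (χ ≥ 4).
The coloring below uses 4 colors, so χ(G) = 4.
A valid 4-coloring: color 1: [23]; color 2: [0, 1, 6, 12, 20]; color 3: [5, 7, 13, 19, 21]; color 4: [15].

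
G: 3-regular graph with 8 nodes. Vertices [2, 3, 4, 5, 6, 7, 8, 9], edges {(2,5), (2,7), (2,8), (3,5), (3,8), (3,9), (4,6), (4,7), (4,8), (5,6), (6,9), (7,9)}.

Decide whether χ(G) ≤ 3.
Yes, G is 3-colorable

A valid 3-coloring: color 1: [2, 3, 4]; color 2: [5, 8, 9]; color 3: [6, 7].
(χ(G) = 3 ≤ 3.)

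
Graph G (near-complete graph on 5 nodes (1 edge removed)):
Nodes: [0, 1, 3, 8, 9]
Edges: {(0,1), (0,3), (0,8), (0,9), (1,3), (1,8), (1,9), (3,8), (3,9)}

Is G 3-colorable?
The clique on vertices [0, 1, 3, 8] has size 4 > 3, so it alone needs 4 colors.

No, G is not 3-colorable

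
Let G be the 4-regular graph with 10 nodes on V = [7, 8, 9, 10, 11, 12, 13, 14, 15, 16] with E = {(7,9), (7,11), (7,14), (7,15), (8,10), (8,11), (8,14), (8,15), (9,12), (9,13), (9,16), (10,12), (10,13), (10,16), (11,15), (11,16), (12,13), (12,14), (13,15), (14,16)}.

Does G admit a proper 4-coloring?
Yes, G is 4-colorable

A valid 4-coloring: color 1: [9, 10, 14, 15]; color 2: [11, 12]; color 3: [7, 8, 13, 16].
(χ(G) = 3 ≤ 4.)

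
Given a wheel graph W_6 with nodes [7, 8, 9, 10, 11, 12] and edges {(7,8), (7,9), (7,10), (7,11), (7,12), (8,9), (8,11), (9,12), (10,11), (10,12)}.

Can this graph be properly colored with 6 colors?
A valid 6-coloring: color 1: [7]; color 2: [8, 12]; color 3: [9, 10]; color 4: [11].
(χ(G) = 4 ≤ 6.)

Yes, G is 6-colorable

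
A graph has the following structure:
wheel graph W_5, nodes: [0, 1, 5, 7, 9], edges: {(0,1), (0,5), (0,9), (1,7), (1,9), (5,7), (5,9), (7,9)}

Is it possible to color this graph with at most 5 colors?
A valid 5-coloring: color 1: [9]; color 2: [1, 5]; color 3: [0, 7].
(χ(G) = 3 ≤ 5.)

Yes, G is 5-colorable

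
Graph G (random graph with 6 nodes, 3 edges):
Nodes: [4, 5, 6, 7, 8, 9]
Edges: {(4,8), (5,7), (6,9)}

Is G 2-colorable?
A valid 2-coloring: color 1: [4, 7, 9]; color 2: [5, 6, 8].
(χ(G) = 2 ≤ 2.)

Yes, G is 2-colorable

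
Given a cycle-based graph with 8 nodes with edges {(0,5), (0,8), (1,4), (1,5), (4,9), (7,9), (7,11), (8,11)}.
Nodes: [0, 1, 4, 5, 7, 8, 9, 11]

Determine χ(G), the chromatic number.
χ(G) = 2

Clique number ω(G) = 2 (lower bound: χ ≥ ω).
The graph is bipartite (no odd cycle), so 2 colors suffice: χ(G) = 2.
A valid 2-coloring: color 1: [0, 1, 9, 11]; color 2: [4, 5, 7, 8].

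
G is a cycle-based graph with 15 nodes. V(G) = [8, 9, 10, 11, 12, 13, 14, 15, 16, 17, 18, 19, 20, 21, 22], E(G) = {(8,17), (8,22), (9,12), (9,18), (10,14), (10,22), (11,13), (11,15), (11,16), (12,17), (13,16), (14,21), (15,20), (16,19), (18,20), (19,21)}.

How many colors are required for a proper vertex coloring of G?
Clique number ω(G) = 3 (lower bound: χ ≥ ω).
The clique on [11, 13, 16] has size 3, forcing χ ≥ 3, and the coloring below uses 3 colors, so χ(G) = 3.
A valid 3-coloring: color 1: [9, 11, 14, 17, 19, 20, 22]; color 2: [8, 10, 12, 15, 16, 18, 21]; color 3: [13].

χ(G) = 3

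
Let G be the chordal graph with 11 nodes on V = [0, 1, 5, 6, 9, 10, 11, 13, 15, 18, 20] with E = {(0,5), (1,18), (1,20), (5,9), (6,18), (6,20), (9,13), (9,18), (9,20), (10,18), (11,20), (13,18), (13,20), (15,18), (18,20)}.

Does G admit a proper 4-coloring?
Yes, G is 4-colorable

A valid 4-coloring: color 1: [5, 11, 18]; color 2: [0, 10, 15, 20]; color 3: [1, 6, 9]; color 4: [13].
(χ(G) = 4 ≤ 4.)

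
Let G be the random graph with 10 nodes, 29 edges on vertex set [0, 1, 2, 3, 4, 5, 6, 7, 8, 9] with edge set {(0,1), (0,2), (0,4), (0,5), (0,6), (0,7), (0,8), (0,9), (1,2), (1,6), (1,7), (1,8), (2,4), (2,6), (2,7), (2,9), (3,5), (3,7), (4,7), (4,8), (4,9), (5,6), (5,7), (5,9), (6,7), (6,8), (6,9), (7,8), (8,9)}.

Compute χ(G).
χ(G) = 5

Clique number ω(G) = 5 (lower bound: χ ≥ ω).
The clique on [0, 1, 6, 7, 8] has size 5, forcing χ ≥ 5, and the coloring below uses 5 colors, so χ(G) = 5.
A valid 5-coloring: color 1: [7, 9]; color 2: [0, 3]; color 3: [4, 6]; color 4: [2, 5, 8]; color 5: [1].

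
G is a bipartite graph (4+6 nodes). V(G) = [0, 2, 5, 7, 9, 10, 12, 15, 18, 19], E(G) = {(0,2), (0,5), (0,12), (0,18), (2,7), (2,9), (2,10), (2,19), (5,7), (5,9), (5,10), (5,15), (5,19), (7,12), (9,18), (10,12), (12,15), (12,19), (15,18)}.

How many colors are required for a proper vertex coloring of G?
χ(G) = 2

Clique number ω(G) = 2 (lower bound: χ ≥ ω).
The graph is bipartite (no odd cycle), so 2 colors suffice: χ(G) = 2.
A valid 2-coloring: color 1: [2, 5, 12, 18]; color 2: [0, 7, 9, 10, 15, 19].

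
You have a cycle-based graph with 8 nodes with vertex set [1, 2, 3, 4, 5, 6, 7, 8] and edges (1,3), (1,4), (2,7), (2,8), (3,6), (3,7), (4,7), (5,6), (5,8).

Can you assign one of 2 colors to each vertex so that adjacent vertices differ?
A valid 2-coloring: color 1: [1, 6, 7, 8]; color 2: [2, 3, 4, 5].
(χ(G) = 2 ≤ 2.)

Yes, G is 2-colorable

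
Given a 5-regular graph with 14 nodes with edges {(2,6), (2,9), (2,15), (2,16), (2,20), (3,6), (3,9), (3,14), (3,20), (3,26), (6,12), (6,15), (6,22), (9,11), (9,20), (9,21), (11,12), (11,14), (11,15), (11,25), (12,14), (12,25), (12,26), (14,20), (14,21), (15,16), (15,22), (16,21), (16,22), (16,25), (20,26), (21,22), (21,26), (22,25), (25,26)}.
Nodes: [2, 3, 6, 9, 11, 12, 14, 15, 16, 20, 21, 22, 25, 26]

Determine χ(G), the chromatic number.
Clique number ω(G) = 3 (lower bound: χ ≥ ω).
Suppose a proper 3-coloring c exists. The clique [2, 6, 15] takes 3 distinct colors; by symmetry let c(2) = 1, c(6) = 2, c(15) = 3.
- Vertex 16: neighbors [2, 15] already have colors [1, 3] ⇒ c(16) = 2.
- Vertex 22: neighbors [6, 15] already have colors [2, 3] ⇒ c(22) = 1.
- Vertex 21: neighbors [22, 16] already have colors [1, 2] ⇒ c(21) = 3.
- Vertex 9: neighbors [2, 21] already have colors [1, 3] ⇒ c(9) = 2.
- Vertex 11: neighbors [9, 15] already have colors [2, 3] ⇒ c(11) = 1.
- Vertex 12: neighbors [11, 6] already have colors [1, 2] ⇒ c(12) = 3.
- Vertex 25: neighbors [11, 16, 12] already have colors [1, 2, 3] — all 3 colors blocked. Contradiction.
The forced assignments end in a contradiction, so G has no proper 3-coloring (χ ≥ 4).
The coloring below uses 4 colors, so χ(G) = 4.
A valid 4-coloring: color 1: [15, 20, 21, 25]; color 2: [6, 9, 14, 16, 26]; color 3: [2, 3, 12, 22]; color 4: [11].

χ(G) = 4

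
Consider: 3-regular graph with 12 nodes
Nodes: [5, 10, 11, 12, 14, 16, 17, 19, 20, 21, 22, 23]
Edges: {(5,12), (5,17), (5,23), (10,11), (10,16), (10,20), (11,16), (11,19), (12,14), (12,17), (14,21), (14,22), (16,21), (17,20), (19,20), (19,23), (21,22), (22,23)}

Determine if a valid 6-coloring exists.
Yes, G is 6-colorable

A valid 6-coloring: color 1: [10, 12, 19, 22]; color 2: [14, 16, 20, 23]; color 3: [5, 11, 21]; color 4: [17].
(χ(G) = 3 ≤ 6.)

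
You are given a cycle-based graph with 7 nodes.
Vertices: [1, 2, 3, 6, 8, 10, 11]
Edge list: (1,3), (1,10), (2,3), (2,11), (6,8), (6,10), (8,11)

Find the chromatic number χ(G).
Clique number ω(G) = 2 (lower bound: χ ≥ ω).
Odd cycle [1, 3, 2, 11, 8, 6, 10] needs 3 colors (χ ≥ 3).
The coloring below uses 3 colors, so χ(G) = 3.
A valid 3-coloring: color 1: [1, 2, 6]; color 2: [3, 10, 11]; color 3: [8].

χ(G) = 3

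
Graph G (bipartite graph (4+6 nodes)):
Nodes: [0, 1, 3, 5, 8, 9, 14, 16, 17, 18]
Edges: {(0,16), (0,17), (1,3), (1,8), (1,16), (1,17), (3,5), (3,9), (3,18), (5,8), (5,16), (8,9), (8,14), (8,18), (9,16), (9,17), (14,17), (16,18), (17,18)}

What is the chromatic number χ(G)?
Clique number ω(G) = 2 (lower bound: χ ≥ ω).
The graph is bipartite (no odd cycle), so 2 colors suffice: χ(G) = 2.
A valid 2-coloring: color 1: [3, 8, 16, 17]; color 2: [0, 1, 5, 9, 14, 18].

χ(G) = 2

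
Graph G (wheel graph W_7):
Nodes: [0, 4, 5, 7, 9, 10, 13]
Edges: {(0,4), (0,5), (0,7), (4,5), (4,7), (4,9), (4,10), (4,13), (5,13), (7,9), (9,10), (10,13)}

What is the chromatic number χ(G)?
χ(G) = 3

Clique number ω(G) = 3 (lower bound: χ ≥ ω).
The clique on [0, 4, 5] has size 3, forcing χ ≥ 3, and the coloring below uses 3 colors, so χ(G) = 3.
A valid 3-coloring: color 1: [4]; color 2: [5, 7, 10]; color 3: [0, 9, 13].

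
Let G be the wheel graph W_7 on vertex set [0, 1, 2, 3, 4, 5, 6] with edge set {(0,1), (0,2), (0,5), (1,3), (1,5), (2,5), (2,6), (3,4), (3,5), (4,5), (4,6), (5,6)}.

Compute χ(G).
Clique number ω(G) = 3 (lower bound: χ ≥ ω).
The clique on [0, 1, 5] has size 3, forcing χ ≥ 3, and the coloring below uses 3 colors, so χ(G) = 3.
A valid 3-coloring: color 1: [5]; color 2: [0, 3, 6]; color 3: [1, 2, 4].

χ(G) = 3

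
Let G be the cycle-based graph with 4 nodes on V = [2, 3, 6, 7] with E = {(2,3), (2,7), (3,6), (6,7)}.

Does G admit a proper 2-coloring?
Yes, G is 2-colorable

A valid 2-coloring: color 1: [3, 7]; color 2: [2, 6].
(χ(G) = 2 ≤ 2.)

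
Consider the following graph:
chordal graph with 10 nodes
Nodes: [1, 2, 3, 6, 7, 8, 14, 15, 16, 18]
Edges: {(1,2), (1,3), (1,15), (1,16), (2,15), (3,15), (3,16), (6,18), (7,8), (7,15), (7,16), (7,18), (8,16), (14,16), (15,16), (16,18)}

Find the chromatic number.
Clique number ω(G) = 4 (lower bound: χ ≥ ω).
The clique on [1, 3, 15, 16] has size 4, forcing χ ≥ 4, and the coloring below uses 4 colors, so χ(G) = 4.
A valid 4-coloring: color 1: [2, 6, 16]; color 2: [8, 14, 15, 18]; color 3: [1, 7]; color 4: [3].

χ(G) = 4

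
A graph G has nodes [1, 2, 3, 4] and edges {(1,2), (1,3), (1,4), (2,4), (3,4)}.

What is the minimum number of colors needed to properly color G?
χ(G) = 3

Clique number ω(G) = 3 (lower bound: χ ≥ ω).
The clique on [1, 2, 4] has size 3, forcing χ ≥ 3, and the coloring below uses 3 colors, so χ(G) = 3.
A valid 3-coloring: color 1: [4]; color 2: [1]; color 3: [2, 3].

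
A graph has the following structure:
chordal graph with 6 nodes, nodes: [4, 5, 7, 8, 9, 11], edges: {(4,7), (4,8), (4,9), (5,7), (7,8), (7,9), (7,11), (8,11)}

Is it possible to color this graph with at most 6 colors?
Yes, G is 6-colorable

A valid 6-coloring: color 1: [7]; color 2: [5, 8, 9]; color 3: [4, 11].
(χ(G) = 3 ≤ 6.)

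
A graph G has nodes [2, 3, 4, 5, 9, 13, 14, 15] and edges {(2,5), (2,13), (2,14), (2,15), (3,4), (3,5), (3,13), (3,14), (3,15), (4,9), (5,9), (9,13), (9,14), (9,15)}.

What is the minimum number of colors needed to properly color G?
χ(G) = 2

Clique number ω(G) = 2 (lower bound: χ ≥ ω).
The graph is bipartite (no odd cycle), so 2 colors suffice: χ(G) = 2.
A valid 2-coloring: color 1: [2, 3, 9]; color 2: [4, 5, 13, 14, 15].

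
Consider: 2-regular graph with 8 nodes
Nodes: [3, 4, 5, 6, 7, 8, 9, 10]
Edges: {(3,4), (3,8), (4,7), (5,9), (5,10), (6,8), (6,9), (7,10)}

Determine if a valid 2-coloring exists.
A valid 2-coloring: color 1: [4, 8, 9, 10]; color 2: [3, 5, 6, 7].
(χ(G) = 2 ≤ 2.)

Yes, G is 2-colorable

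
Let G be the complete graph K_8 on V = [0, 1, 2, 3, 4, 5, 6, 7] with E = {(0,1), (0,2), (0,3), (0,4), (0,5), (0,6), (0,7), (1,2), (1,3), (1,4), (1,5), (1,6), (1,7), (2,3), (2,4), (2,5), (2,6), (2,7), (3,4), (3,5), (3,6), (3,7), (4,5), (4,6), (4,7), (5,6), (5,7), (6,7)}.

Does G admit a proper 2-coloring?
No, G is not 2-colorable

The clique on vertices [0, 1, 2, 3, 4, 5, 6, 7] has size 8 > 2, so it alone needs 8 colors.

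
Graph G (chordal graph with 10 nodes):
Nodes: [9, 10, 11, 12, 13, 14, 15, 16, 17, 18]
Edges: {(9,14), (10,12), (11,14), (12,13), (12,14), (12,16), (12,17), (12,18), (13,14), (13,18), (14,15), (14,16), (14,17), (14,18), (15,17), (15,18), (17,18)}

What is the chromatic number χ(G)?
Clique number ω(G) = 4 (lower bound: χ ≥ ω).
The clique on [12, 14, 17, 18] has size 4, forcing χ ≥ 4, and the coloring below uses 4 colors, so χ(G) = 4.
A valid 4-coloring: color 1: [10, 14]; color 2: [9, 11, 12, 15]; color 3: [16, 18]; color 4: [13, 17].

χ(G) = 4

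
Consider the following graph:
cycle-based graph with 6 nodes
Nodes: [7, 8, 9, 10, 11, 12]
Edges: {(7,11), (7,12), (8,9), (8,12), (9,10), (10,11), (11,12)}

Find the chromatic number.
χ(G) = 3

Clique number ω(G) = 3 (lower bound: χ ≥ ω).
The clique on [7, 11, 12] has size 3, forcing χ ≥ 3, and the coloring below uses 3 colors, so χ(G) = 3.
A valid 3-coloring: color 1: [10, 12]; color 2: [8, 11]; color 3: [7, 9].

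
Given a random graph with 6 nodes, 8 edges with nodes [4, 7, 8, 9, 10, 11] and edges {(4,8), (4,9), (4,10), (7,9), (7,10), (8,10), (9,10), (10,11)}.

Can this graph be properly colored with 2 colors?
No, G is not 2-colorable

The clique on vertices [4, 8, 10] has size 3 > 2, so it alone needs 3 colors.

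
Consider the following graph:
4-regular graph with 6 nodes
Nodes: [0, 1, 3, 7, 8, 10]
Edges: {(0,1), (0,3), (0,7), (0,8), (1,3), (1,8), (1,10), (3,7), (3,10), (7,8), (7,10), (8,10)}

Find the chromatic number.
χ(G) = 3

Clique number ω(G) = 3 (lower bound: χ ≥ ω).
The clique on [0, 1, 8] has size 3, forcing χ ≥ 3, and the coloring below uses 3 colors, so χ(G) = 3.
A valid 3-coloring: color 1: [0, 10]; color 2: [3, 8]; color 3: [1, 7].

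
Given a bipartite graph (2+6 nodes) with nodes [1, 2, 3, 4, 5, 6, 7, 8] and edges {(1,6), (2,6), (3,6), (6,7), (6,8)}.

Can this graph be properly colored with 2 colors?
A valid 2-coloring: color 1: [4, 5, 6]; color 2: [1, 2, 3, 7, 8].
(χ(G) = 2 ≤ 2.)

Yes, G is 2-colorable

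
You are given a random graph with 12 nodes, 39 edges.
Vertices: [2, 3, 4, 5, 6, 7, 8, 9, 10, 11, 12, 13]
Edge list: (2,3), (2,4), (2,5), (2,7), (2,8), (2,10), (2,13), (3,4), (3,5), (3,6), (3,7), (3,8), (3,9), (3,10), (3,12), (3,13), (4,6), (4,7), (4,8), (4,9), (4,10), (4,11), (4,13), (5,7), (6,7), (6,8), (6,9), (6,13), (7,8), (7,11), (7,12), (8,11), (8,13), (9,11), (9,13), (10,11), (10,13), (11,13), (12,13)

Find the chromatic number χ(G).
χ(G) = 5

Clique number ω(G) = 5 (lower bound: χ ≥ ω).
The clique on [3, 4, 6, 9, 13] has size 5, forcing χ ≥ 5, and the coloring below uses 5 colors, so χ(G) = 5.
A valid 5-coloring: color 1: [3, 11]; color 2: [7, 13]; color 3: [4, 5, 12]; color 4: [2, 6]; color 5: [8, 9, 10].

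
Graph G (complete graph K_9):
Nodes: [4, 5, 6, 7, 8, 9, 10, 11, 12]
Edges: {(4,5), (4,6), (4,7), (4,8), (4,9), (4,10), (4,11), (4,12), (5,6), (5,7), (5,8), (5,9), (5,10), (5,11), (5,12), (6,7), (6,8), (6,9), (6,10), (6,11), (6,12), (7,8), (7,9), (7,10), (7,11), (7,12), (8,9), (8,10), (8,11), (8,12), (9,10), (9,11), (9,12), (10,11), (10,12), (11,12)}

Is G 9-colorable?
A valid 9-coloring: color 1: [7]; color 2: [11]; color 3: [9]; color 4: [12]; color 5: [10]; color 6: [8]; color 7: [6]; color 8: [4]; color 9: [5].
(χ(G) = 9 ≤ 9.)

Yes, G is 9-colorable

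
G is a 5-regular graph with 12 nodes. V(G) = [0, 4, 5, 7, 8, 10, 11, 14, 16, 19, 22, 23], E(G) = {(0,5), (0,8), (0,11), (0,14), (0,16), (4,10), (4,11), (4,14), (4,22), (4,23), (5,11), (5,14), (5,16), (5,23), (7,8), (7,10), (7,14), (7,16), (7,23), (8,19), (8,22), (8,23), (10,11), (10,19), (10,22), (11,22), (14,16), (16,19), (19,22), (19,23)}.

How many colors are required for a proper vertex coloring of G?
χ(G) = 4

Clique number ω(G) = 4 (lower bound: χ ≥ ω).
The clique on [0, 5, 14, 16] has size 4, forcing χ ≥ 4, and the coloring below uses 4 colors, so χ(G) = 4.
A valid 4-coloring: color 1: [8, 10, 14]; color 2: [0, 7, 22]; color 3: [4, 5, 19]; color 4: [11, 16, 23].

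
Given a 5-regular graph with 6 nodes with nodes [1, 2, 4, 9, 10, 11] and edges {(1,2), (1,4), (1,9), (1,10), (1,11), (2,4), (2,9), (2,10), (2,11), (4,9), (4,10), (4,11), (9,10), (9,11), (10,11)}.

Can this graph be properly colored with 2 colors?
No, G is not 2-colorable

The clique on vertices [1, 2, 4, 9, 10, 11] has size 6 > 2, so it alone needs 6 colors.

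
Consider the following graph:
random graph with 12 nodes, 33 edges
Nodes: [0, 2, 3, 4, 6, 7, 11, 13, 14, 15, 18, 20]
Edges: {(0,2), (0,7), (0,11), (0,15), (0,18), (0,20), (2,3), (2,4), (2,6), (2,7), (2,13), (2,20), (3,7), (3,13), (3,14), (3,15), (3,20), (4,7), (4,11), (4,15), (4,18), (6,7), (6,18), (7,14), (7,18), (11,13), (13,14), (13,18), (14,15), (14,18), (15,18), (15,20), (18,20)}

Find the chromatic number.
Clique number ω(G) = 4 (lower bound: χ ≥ ω).
The clique on [0, 15, 18, 20] has size 4, forcing χ ≥ 4, and the coloring below uses 4 colors, so χ(G) = 4.
A valid 4-coloring: color 1: [2, 11, 18]; color 2: [7, 13, 15]; color 3: [0, 3, 4, 6]; color 4: [14, 20].

χ(G) = 4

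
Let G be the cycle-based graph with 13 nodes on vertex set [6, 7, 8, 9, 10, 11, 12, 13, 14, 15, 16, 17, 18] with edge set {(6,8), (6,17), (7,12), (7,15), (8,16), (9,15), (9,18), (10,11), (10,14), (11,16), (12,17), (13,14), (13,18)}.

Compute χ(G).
Clique number ω(G) = 2 (lower bound: χ ≥ ω).
Odd cycle [16, 8, 6, 17, 12, 7, 15, 9, 18, 13, 14, 10, 11] needs 3 colors (χ ≥ 3).
The coloring below uses 3 colors, so χ(G) = 3.
A valid 3-coloring: color 1: [6, 10, 12, 15, 16, 18]; color 2: [7, 8, 9, 11, 13, 17]; color 3: [14].

χ(G) = 3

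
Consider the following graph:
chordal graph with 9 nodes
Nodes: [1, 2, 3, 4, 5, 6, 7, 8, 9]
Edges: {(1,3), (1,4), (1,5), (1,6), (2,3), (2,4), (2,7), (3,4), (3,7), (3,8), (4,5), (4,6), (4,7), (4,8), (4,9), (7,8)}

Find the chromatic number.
Clique number ω(G) = 4 (lower bound: χ ≥ ω).
The clique on [3, 4, 7, 8] has size 4, forcing χ ≥ 4, and the coloring below uses 4 colors, so χ(G) = 4.
A valid 4-coloring: color 1: [4]; color 2: [3, 5, 6, 9]; color 3: [1, 7]; color 4: [2, 8].

χ(G) = 4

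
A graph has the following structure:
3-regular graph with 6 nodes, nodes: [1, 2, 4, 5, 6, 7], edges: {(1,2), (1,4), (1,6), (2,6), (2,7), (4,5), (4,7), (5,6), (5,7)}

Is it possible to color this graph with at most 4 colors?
Yes, G is 4-colorable

A valid 4-coloring: color 1: [1, 5]; color 2: [2, 4]; color 3: [6, 7].
(χ(G) = 3 ≤ 4.)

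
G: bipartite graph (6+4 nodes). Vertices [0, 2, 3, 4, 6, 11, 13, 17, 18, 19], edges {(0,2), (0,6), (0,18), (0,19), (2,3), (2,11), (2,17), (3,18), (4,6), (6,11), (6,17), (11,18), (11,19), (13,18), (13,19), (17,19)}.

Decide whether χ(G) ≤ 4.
A valid 4-coloring: color 1: [0, 3, 4, 11, 13, 17]; color 2: [2, 6, 18, 19].
(χ(G) = 2 ≤ 4.)

Yes, G is 4-colorable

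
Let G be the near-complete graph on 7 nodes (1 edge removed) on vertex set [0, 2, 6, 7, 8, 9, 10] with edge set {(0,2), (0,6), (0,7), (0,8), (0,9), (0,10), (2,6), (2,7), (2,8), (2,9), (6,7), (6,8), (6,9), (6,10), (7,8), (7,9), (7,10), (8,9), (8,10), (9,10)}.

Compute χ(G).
χ(G) = 6

Clique number ω(G) = 6 (lower bound: χ ≥ ω).
The clique on [0, 2, 6, 7, 8, 9] has size 6, forcing χ ≥ 6, and the coloring below uses 6 colors, so χ(G) = 6.
A valid 6-coloring: color 1: [6]; color 2: [9]; color 3: [0]; color 4: [7]; color 5: [8]; color 6: [2, 10].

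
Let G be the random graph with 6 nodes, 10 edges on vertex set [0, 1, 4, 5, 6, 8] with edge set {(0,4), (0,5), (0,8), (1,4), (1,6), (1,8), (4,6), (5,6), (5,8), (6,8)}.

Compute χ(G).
χ(G) = 3

Clique number ω(G) = 3 (lower bound: χ ≥ ω).
The clique on [0, 5, 8] has size 3, forcing χ ≥ 3, and the coloring below uses 3 colors, so χ(G) = 3.
A valid 3-coloring: color 1: [4, 8]; color 2: [0, 6]; color 3: [1, 5].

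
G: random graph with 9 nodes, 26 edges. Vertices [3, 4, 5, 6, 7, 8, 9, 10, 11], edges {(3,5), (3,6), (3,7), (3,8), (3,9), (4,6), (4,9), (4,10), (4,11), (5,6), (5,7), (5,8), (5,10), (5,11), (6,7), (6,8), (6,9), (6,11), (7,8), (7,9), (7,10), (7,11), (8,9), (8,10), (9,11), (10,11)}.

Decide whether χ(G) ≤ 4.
No, G is not 4-colorable

The clique on vertices [3, 6, 7, 8, 9] has size 5 > 4, so it alone needs 5 colors.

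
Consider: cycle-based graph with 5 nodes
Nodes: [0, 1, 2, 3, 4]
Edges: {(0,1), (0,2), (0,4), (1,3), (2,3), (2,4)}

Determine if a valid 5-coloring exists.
A valid 5-coloring: color 1: [0, 3]; color 2: [1, 2]; color 3: [4].
(χ(G) = 3 ≤ 5.)

Yes, G is 5-colorable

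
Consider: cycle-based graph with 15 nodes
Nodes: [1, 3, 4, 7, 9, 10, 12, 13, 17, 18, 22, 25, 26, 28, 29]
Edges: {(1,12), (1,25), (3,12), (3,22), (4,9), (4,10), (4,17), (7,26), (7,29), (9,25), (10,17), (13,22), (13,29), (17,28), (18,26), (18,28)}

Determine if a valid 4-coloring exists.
Yes, G is 4-colorable

A valid 4-coloring: color 1: [1, 3, 7, 9, 13, 17, 18]; color 2: [4, 12, 22, 25, 26, 28, 29]; color 3: [10].
(χ(G) = 3 ≤ 4.)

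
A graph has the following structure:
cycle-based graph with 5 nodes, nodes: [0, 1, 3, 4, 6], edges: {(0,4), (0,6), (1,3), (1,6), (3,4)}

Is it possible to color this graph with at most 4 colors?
Yes, G is 4-colorable

A valid 4-coloring: color 1: [0, 1]; color 2: [3, 6]; color 3: [4].
(χ(G) = 3 ≤ 4.)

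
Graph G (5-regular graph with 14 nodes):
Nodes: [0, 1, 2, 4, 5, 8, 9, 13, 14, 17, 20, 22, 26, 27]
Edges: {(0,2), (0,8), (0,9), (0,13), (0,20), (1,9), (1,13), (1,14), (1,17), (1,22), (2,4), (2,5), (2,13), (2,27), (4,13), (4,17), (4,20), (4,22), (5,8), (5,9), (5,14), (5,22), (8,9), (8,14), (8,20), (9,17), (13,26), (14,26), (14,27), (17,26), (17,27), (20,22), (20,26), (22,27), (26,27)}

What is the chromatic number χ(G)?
Clique number ω(G) = 3 (lower bound: χ ≥ ω).
Suppose a proper 3-coloring c exists. The clique [0, 2, 13] takes 3 distinct colors; by symmetry let c(0) = 1, c(2) = 2, c(13) = 3.
- Vertex 4: neighbors [2, 13] already have colors [2, 3] ⇒ c(4) = 1.
- Vertex 1: neighbors [13] already have colors [3]; try each remaining color.
- Case c(1) = 1:
  - Vertex 5: neighbors [2] already have colors [2]; try each remaining color.
  - Case c(5) = 1:
    - Vertex 26: neighbors [13] already have colors [3]; try each remaining color.
    - Case c(26) = 1:
      - Vertex 27: neighbors [26, 2] already have colors [1, 2] ⇒ c(27) = 3.
      - Vertex 14: neighbors [1, 27] already have colors [1, 3] ⇒ c(14) = 2.
      - Vertex 8: neighbors [0, 14] already have colors [1, 2] ⇒ c(8) = 3.
      - Vertex 9: neighbors [0, 8] already have colors [1, 3] ⇒ c(9) = 2.
      - Vertex 17: neighbors [1, 9, 27] already have colors [1, 2, 3] — all 3 colors blocked. Contradiction.
    - Case c(26) = 2:
      - Vertex 14: neighbors [1, 26] already have colors [1, 2] ⇒ c(14) = 3.
      - Vertex 8: neighbors [0, 14] already have colors [1, 3] ⇒ c(8) = 2.
      - Vertex 17: neighbors [1, 26] already have colors [1, 2] ⇒ c(17) = 3.
      - Vertex 9: neighbors [0, 8, 17] already have colors [1, 2, 3] — all 3 colors blocked. Contradiction.
  - Case c(5) = 3:
    - Vertex 8: neighbors [0, 5] already have colors [1, 3] ⇒ c(8) = 2.
    - Vertex 14: neighbors [1, 8, 5] already have colors [1, 2, 3] — all 3 colors blocked. Contradiction.
- Case c(1) = 2:
  - Vertex 9: neighbors [0, 1] already have colors [1, 2] ⇒ c(9) = 3.
  - Vertex 17: neighbors [4, 1, 9] already have colors [1, 2, 3] — all 3 colors blocked. Contradiction.
Every case ends in a contradiction, so G has no proper 3-coloring (χ ≥ 4).
The coloring below uses 4 colors, so χ(G) = 4.
A valid 4-coloring: color 1: [2, 9, 14, 20]; color 2: [0, 1, 4, 5, 26]; color 3: [8, 13, 17, 22]; color 4: [27].

χ(G) = 4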